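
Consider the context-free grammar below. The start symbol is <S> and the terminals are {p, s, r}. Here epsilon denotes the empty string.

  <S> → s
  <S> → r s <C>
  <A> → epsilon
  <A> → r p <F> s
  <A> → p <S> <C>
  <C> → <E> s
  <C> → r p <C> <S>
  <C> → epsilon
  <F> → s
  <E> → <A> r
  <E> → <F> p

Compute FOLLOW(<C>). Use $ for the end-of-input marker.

FIRST(<S>): from <S>→s we get {s}; from <S>→r s <C> we get {r}. So FIRST(<S>) = {r, s}.
FIRST(<A>): from <A>→epsilon we get {epsilon}; from <A>→r p <F> s we get {r}; from <A>→p <S> <C> we get {p}. So FIRST(<A>) = {epsilon, p, r}.
FIRST(<F>): from <F>→s we get {s}. So FIRST(<F>) = {s}.
FIRST(<E>): from <E>→<A> r we get {p, r}; from <E>→<F> p we get {s}. So FIRST(<E>) = {p, r, s}.
FIRST(<C>): from <C>→<E> s we get {p, r, s}; from <C>→r p <C> <S> we get {r}; from <C>→epsilon we get {epsilon}. So FIRST(<C>) = {epsilon, p, r, s}.
FOLLOW(<S>) includes $ since <S> is the start symbol.
FOLLOW(<A>): in <E>→<A> r, <A> is followed by r with FIRST {r}. Thus FOLLOW(<A>) = {r}.
FOLLOW(<F>): in <A>→r p <F> s, <F> is followed by s with FIRST {s}; in <E>→<F> p, <F> is followed by p with FIRST {p}. Thus FOLLOW(<F>) = {p, s}.
FOLLOW(<E>): in <C>→<E> s, <E> is followed by s with FIRST {s}. Thus FOLLOW(<E>) = {s}.
FOLLOW(<S>): in <A>→p <S> <C>, <S> is followed by <C> with FIRST {epsilon, p, r, s}; in <A>→p <S> <C>, the suffix after <S> is nullable, so FOLLOW(<S>) ⊇ FOLLOW(<A>) = {r}; in <C>→r p <C> <S>, the suffix after <S> is empty, so FOLLOW(<S>) ⊇ FOLLOW(<C>) = {$, p, r, s}. Thus FOLLOW(<S>) = {$, p, r, s}.
FOLLOW(<C>): in <S>→r s <C>, the suffix after <C> is empty, so FOLLOW(<C>) ⊇ FOLLOW(<S>) = {$, p, r, s}; in <A>→p <S> <C>, the suffix after <C> is empty, so FOLLOW(<C>) ⊇ FOLLOW(<A>) = {r}; in <C>→r p <C> <S>, <C> is followed by <S> with FIRST {r, s}. Thus FOLLOW(<C>) = {$, p, r, s}.

{$, p, r, s}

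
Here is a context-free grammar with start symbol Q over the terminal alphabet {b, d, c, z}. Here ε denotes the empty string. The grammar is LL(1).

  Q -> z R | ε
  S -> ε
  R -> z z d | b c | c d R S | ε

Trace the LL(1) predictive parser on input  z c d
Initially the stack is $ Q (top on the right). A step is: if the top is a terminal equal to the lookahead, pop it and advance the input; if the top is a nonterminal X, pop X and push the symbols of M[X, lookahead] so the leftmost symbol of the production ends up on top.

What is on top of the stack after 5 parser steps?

     Stack      Input    Action
  1  $ Q        z c d $  expand Q -> z R
  2  $ R z      z c d $  match z
  3  $ R        c d $    expand R -> c d R S
  4  $ S R d c  c d $    match c
  5  $ S R d    d $      match d
Stack after step 5: $ S R (top = R).

R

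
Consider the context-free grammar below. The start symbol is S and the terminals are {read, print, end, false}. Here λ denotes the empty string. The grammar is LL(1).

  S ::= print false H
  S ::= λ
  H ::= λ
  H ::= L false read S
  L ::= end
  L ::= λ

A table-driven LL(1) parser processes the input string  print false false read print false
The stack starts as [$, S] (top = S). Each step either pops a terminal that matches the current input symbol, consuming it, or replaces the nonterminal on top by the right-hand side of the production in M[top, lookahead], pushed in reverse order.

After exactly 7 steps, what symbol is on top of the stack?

S

     Stack             Input                                 Action
  1  $ S               print false false read print false $  expand S ::= print false H
  2  $ H false print   print false false read print false $  match print
  3  $ H false         false false read print false $        match false
  4  $ H               false read print false $              expand H ::= L false read S
  5  $ S read false L  false read print false $              expand L ::= λ
  6  $ S read false    false read print false $              match false
  7  $ S read          read print false $                    match read
Stack after step 7: $ S (top = S).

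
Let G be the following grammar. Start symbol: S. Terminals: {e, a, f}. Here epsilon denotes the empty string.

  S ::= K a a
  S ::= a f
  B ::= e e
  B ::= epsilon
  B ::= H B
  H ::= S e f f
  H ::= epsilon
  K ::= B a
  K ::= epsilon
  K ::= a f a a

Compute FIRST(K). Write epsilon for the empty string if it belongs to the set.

{epsilon, a, e}

FIRST(S) = {a, e}  (via K a a)
FIRST(H) = {epsilon, a, e}  (via S e f f)
FIRST(B) = {epsilon, a, e}  (via H B)
FIRST(K) = {epsilon, a, e}  (via B a)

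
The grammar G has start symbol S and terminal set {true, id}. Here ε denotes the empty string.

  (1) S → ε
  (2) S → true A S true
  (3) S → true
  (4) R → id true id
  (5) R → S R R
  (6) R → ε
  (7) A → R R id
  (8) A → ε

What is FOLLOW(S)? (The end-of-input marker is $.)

{$, id, true}

FIRST(S) = {ε, true}
FIRST(R) = {ε, id, true}  (via S R R)
FIRST(A) = {ε, id, true}  (via R R id)
FOLLOW(S) includes $ since S is the start symbol.
FOLLOW(R): in R→S R R (occurrence 1), R is followed by R with FIRST {ε, id, true}; in R→S R R (occurrence 1), the suffix after R is nullable (adds nothing new); in R→S R R (occurrence 2), the suffix after R is empty (adds nothing new); in A→R R id (occurrence 1), R is followed by R id with FIRST {id, true}; in A→R R id (occurrence 2), R is followed by id with FIRST {id}. Thus FOLLOW(R) = {id, true}.
FOLLOW(S): in S→true A S true, S is followed by true with FIRST {true}; in R→S R R, S is followed by R R with FIRST {ε, id, true}; in R→S R R, the suffix after S is nullable, so FOLLOW(S) ⊇ FOLLOW(R) = {id, true}. Thus FOLLOW(S) = {$, id, true}.
FOLLOW(A): in S→true A S true, A is followed by S true with FIRST {true}. Thus FOLLOW(A) = {true}.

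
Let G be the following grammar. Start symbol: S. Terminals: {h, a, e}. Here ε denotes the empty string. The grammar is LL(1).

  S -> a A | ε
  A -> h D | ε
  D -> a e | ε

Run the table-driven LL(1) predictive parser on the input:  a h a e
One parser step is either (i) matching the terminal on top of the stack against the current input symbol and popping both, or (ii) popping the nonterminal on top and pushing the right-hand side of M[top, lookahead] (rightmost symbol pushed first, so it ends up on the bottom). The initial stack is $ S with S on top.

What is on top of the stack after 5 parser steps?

a

     Stack  Input      Action
  1  $ S    a h a e $  expand S -> a A
  2  $ A a  a h a e $  match a
  3  $ A    h a e $    expand A -> h D
  4  $ D h  h a e $    match h
  5  $ D    a e $      expand D -> a e
Stack after step 5: $ e a (top = a).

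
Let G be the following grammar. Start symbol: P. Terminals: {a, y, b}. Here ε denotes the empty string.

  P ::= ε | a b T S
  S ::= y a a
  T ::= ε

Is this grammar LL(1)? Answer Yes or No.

Yes

FIRST(P) = {ε, a}
FIRST(S) = {y}
FIRST(T) = {ε}
FOLLOW(P) = {$}
FOLLOW(S) = {$}
FOLLOW(T) = {y}
Each cell of M receives at most one production.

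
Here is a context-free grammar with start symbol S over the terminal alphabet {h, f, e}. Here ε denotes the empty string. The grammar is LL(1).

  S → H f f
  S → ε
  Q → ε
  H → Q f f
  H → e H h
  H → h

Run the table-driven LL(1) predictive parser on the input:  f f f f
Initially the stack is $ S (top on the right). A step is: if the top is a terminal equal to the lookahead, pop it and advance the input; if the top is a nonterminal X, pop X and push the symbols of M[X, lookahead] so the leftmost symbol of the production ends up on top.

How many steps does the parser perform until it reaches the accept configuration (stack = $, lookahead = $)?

step 1: stack=$ S  input=f f f f $  — expand S → H f f
step 2: stack=$ f f H  input=f f f f $  — expand H → Q f f
step 3: stack=$ f f f f Q  input=f f f f $  — expand Q → ε
step 4: stack=$ f f f f  input=f f f f $  — match f
step 5: stack=$ f f f  input=f f f $  — match f
step 6: stack=$ f f  input=f f $  — match f
step 7: stack=$ f  input=f $  — match f
Accept reached after 7 steps.

7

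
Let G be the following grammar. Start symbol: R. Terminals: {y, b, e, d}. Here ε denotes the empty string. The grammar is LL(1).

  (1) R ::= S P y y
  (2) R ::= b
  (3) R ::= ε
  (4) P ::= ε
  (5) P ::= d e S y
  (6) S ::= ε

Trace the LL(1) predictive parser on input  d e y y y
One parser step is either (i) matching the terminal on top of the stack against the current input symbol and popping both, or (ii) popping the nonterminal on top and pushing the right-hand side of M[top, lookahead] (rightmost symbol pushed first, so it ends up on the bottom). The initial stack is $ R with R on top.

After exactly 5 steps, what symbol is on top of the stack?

step 1: stack=$ R  input=d e y y y $  — expand R ::= S P y y
step 2: stack=$ y y P S  input=d e y y y $  — expand S ::= ε
step 3: stack=$ y y P  input=d e y y y $  — expand P ::= d e S y
step 4: stack=$ y y y S e d  input=d e y y y $  — match d
step 5: stack=$ y y y S e  input=e y y y $  — match e
Stack after step 5: $ y y y S (top = S).

S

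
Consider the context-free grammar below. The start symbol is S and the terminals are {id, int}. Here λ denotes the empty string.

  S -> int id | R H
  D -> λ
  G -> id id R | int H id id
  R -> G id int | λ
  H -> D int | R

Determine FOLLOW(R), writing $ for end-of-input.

{$, id, int}

FIRST(D): from D->λ we get {λ}. So FIRST(D) = {λ}.
FIRST(G): from G->id id R we get {id}; from G->int H id id we get {int}. So FIRST(G) = {id, int}.
FIRST(R): from R->G id int we get {id, int}; from R->λ we get {λ}. So FIRST(R) = {λ, id, int}.
FIRST(H): from H->D int we get {int}; from H->R we get {λ, id, int}. So FIRST(H) = {λ, id, int}.
FIRST(S): from S->int id we get {int}; from S->R H we get {λ, id, int}. So FIRST(S) = {λ, id, int}.
FOLLOW(S) includes $ since S is the start symbol.
FOLLOW(S): S appears on no right-hand side. Thus FOLLOW(S) = {$}.
FOLLOW(D): in H->D int, D is followed by int with FIRST {int}. Thus FOLLOW(D) = {int}.
FOLLOW(G): in R->G id int, G is followed by id int with FIRST {id}. Thus FOLLOW(G) = {id}.
FOLLOW(H): in S->R H, the suffix after H is empty, so FOLLOW(H) ⊇ FOLLOW(S) = {$}; in G->int H id id, H is followed by id id with FIRST {id}. Thus FOLLOW(H) = {$, id}.
FOLLOW(R): in S->R H, R is followed by H with FIRST {λ, id, int}; in S->R H, the suffix after R is nullable, so FOLLOW(R) ⊇ FOLLOW(S) = {$}; in G->id id R, the suffix after R is empty, so FOLLOW(R) ⊇ FOLLOW(G) = {id}; in H->R, the suffix after R is empty, so FOLLOW(R) ⊇ FOLLOW(H) = {$, id}. Thus FOLLOW(R) = {$, id, int}.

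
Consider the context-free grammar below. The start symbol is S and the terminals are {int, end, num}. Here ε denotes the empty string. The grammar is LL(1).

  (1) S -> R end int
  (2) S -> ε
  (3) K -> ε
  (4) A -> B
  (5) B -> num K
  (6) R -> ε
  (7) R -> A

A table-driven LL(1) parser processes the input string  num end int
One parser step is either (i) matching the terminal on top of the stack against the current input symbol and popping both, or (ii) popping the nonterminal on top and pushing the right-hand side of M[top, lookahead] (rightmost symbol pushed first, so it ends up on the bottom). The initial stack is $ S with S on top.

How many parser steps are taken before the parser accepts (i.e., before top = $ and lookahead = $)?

     Stack            Input          Action
  1  $ S              num end int $  expand S -> R end int
  2  $ int end R      num end int $  expand R -> A
  3  $ int end A      num end int $  expand A -> B
  4  $ int end B      num end int $  expand B -> num K
  5  $ int end K num  num end int $  match num
  6  $ int end K      end int $      expand K -> ε
  7  $ int end        end int $      match end
  8  $ int            int $          match int
Accept reached after 8 steps.

8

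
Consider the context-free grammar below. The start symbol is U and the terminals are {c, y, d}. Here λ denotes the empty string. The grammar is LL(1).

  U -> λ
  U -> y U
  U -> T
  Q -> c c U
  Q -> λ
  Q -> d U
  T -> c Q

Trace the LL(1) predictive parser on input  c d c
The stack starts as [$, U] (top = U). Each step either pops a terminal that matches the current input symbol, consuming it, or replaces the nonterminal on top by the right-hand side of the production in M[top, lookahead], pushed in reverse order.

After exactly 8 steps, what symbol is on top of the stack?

     Stack  Input    Action
  1  $ U    c d c $  expand U -> T
  2  $ T    c d c $  expand T -> c Q
  3  $ Q c  c d c $  match c
  4  $ Q    d c $    expand Q -> d U
  5  $ U d  d c $    match d
  6  $ U    c $      expand U -> T
  7  $ T    c $      expand T -> c Q
  8  $ Q c  c $      match c
Stack after step 8: $ Q (top = Q).

Q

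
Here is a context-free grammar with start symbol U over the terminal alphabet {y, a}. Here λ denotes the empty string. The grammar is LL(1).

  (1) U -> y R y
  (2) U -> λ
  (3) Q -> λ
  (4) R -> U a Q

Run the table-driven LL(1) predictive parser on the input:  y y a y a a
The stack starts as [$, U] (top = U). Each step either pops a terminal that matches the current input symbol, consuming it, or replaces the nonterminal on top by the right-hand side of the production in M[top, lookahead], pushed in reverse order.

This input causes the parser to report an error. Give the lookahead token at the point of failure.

step 1: stack=$ U  input=y y a y a a $  — expand U -> y R y
step 2: stack=$ y R y  input=y y a y a a $  — match y
step 3: stack=$ y R  input=y a y a a $  — expand R -> U a Q
step 4: stack=$ y Q a U  input=y a y a a $  — expand U -> y R y
step 5: stack=$ y Q a y R y  input=y a y a a $  — match y
step 6: stack=$ y Q a y R  input=a y a a $  — expand R -> U a Q
step 7: stack=$ y Q a y Q a U  input=a y a a $  — expand U -> λ
step 8: stack=$ y Q a y Q a  input=a y a a $  — match a
step 9: stack=$ y Q a y Q  input=y a a $  — expand Q -> λ
step 10: stack=$ y Q a y  input=y a a $  — match y
step 11: stack=$ y Q a  input=a a $  — match a
step 12: stack=$ y Q  input=a $  — error: M[Q, a] is empty

a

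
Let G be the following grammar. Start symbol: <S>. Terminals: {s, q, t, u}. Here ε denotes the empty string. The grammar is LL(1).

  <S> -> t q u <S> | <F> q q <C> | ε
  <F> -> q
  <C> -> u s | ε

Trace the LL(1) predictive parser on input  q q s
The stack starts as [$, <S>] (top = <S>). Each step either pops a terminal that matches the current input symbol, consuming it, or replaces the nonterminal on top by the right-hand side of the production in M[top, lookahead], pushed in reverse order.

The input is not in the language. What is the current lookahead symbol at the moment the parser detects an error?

     Stack          Input    Action
  1  $ <S>          q q s $  expand <S> -> <F> q q <C>
  2  $ <C> q q <F>  q q s $  expand <F> -> q
  3  $ <C> q q q    q q s $  match q
  4  $ <C> q q      q s $    match q
  5  $ <C> q        s $      error: top is terminal q but lookahead is s

s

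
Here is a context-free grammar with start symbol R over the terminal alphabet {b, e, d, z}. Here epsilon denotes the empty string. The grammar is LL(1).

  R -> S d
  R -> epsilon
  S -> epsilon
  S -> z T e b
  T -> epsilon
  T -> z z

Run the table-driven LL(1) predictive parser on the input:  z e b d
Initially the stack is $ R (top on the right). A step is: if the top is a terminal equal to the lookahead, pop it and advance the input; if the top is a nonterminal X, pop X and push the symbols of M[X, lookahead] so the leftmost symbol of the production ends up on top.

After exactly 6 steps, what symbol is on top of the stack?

     Stack        Input      Action
  1  $ R          z e b d $  expand R -> S d
  2  $ d S        z e b d $  expand S -> z T e b
  3  $ d b e T z  z e b d $  match z
  4  $ d b e T    e b d $    expand T -> epsilon
  5  $ d b e      e b d $    match e
  6  $ d b        b d $      match b
Stack after step 6: $ d (top = d).

d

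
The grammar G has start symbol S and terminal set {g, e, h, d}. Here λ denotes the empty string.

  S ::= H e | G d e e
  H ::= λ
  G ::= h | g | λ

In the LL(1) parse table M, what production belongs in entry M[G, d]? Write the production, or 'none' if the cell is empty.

FIRST(H): from H::=λ we get {λ}. So FIRST(H) = {λ}.
FIRST(G): from G::=h we get {h}; from G::=g we get {g}; from G::=λ we get {λ}. So FIRST(G) = {λ, g, h}.
FIRST(S): from S::=H e we get {e}; from S::=G d e e we get {d, g, h}. So FIRST(S) = {d, e, g, h}.
FOLLOW(S) includes $ since S is the start symbol.
FOLLOW(G): in S::=G d e e, G is followed by d e e with FIRST {d}. Thus FOLLOW(G) = {d}.
For G ::= h: FIRST(h) = {h}, so it goes in M[G, t] for t ∈ {h}.
For G ::= g: FIRST(g) = {g}, so it goes in M[G, t] for t ∈ {g}.
For G ::= λ: FIRST(λ) = {λ}, so it goes in M[G, t] for t ∈ {}; since λ ∈ FIRST, also for every t ∈ FOLLOW(G) = {d}.

G ::= λ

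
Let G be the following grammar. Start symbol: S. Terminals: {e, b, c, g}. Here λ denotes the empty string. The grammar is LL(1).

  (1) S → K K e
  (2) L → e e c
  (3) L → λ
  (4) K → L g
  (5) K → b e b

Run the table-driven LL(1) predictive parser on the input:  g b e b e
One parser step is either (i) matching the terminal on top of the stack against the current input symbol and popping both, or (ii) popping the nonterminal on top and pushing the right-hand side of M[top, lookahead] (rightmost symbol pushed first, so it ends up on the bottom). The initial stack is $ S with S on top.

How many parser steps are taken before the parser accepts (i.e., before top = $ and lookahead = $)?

9

step 1: stack=$ S  input=g b e b e $  — expand S → K K e
step 2: stack=$ e K K  input=g b e b e $  — expand K → L g
step 3: stack=$ e K g L  input=g b e b e $  — expand L → λ
step 4: stack=$ e K g  input=g b e b e $  — match g
step 5: stack=$ e K  input=b e b e $  — expand K → b e b
step 6: stack=$ e b e b  input=b e b e $  — match b
step 7: stack=$ e b e  input=e b e $  — match e
step 8: stack=$ e b  input=b e $  — match b
step 9: stack=$ e  input=e $  — match e
Accept reached after 9 steps.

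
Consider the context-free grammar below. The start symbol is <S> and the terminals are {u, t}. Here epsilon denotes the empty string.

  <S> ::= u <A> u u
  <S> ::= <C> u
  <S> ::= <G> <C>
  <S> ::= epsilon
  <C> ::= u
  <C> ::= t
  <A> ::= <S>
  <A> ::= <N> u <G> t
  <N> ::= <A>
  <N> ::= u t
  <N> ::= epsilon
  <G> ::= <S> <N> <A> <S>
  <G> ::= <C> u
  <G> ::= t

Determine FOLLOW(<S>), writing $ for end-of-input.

{$, t, u}

FIRST(<C>): from <C>::=u we get {u}; from <C>::=t we get {t}. So FIRST(<C>) = {t, u}.
FIRST(<S>): from <S>::=u <A> u u we get {u}; from <S>::=<C> u we get {t, u}; from <S>::=<G> <C> we get {t, u}; from <S>::=epsilon we get {epsilon}. So FIRST(<S>) = {epsilon, t, u}.
FIRST(<A>): from <A>::=<S> we get {epsilon, t, u}; from <A>::=<N> u <G> t we get {t, u}. So FIRST(<A>) = {epsilon, t, u}.
FIRST(<N>): from <N>::=<A> we get {epsilon, t, u}; from <N>::=u t we get {u}; from <N>::=epsilon we get {epsilon}. So FIRST(<N>) = {epsilon, t, u}.
FIRST(<G>): from <G>::=<S> <N> <A> <S> we get {epsilon, t, u}; from <G>::=<C> u we get {t, u}; from <G>::=t we get {t}. So FIRST(<G>) = {epsilon, t, u}.
FOLLOW(<S>) includes $ since <S> is the start symbol.
FOLLOW(<G>): in <S>::=<G> <C>, <G> is followed by <C> with FIRST {t, u}; in <A>::=<N> u <G> t, <G> is followed by t with FIRST {t}. Thus FOLLOW(<G>) = {t, u}.
FOLLOW(<N>): in <A>::=<N> u <G> t, <N> is followed by u <G> t with FIRST {u}; in <G>::=<S> <N> <A> <S>, <N> is followed by <A> <S> with FIRST {epsilon, t, u}; in <G>::=<S> <N> <A> <S>, the suffix after <N> is nullable, so FOLLOW(<N>) ⊇ FOLLOW(<G>) = {t, u}. Thus FOLLOW(<N>) = {t, u}.
FOLLOW(<A>): in <S>::=u <A> u u, <A> is followed by u u with FIRST {u}; in <N>::=<A>, the suffix after <A> is empty, so FOLLOW(<A>) ⊇ FOLLOW(<N>) = {t, u}; in <G>::=<S> <N> <A> <S>, <A> is followed by <S> with FIRST {epsilon, t, u}; in <G>::=<S> <N> <A> <S>, the suffix after <A> is nullable, so FOLLOW(<A>) ⊇ FOLLOW(<G>) = {t, u}. Thus FOLLOW(<A>) = {t, u}.
FOLLOW(<S>): in <A>::=<S>, the suffix after <S> is empty, so FOLLOW(<S>) ⊇ FOLLOW(<A>) = {t, u}; in <G>::=<S> <N> <A> <S> (occurrence 1), <S> is followed by <N> <A> <S> with FIRST {epsilon, t, u}; in <G>::=<S> <N> <A> <S> (occurrence 1), the suffix after <S> is nullable, so FOLLOW(<S>) ⊇ FOLLOW(<G>) = {t, u}; in <G>::=<S> <N> <A> <S> (occurrence 2), the suffix after <S> is empty, so FOLLOW(<S>) ⊇ FOLLOW(<G>) = {t, u}. Thus FOLLOW(<S>) = {$, t, u}.
FOLLOW(<C>): in <S>::=<C> u, <C> is followed by u with FIRST {u}; in <S>::=<G> <C>, the suffix after <C> is empty, so FOLLOW(<C>) ⊇ FOLLOW(<S>) = {$, t, u}; in <G>::=<C> u, <C> is followed by u with FIRST {u}. Thus FOLLOW(<C>) = {$, t, u}.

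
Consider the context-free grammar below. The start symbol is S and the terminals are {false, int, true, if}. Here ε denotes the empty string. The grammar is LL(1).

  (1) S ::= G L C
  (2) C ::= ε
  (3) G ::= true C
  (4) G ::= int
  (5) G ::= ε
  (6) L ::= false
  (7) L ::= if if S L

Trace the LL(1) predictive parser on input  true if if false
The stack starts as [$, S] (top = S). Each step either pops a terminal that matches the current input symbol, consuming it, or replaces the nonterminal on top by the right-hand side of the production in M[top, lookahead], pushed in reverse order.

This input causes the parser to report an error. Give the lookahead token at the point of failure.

step 1: stack=$ S  input=true if if false $  — expand S ::= G L C
step 2: stack=$ C L G  input=true if if false $  — expand G ::= true C
step 3: stack=$ C L C true  input=true if if false $  — match true
step 4: stack=$ C L C  input=if if false $  — expand C ::= ε
step 5: stack=$ C L  input=if if false $  — expand L ::= if if S L
step 6: stack=$ C L S if if  input=if if false $  — match if
step 7: stack=$ C L S if  input=if false $  — match if
step 8: stack=$ C L S  input=false $  — expand S ::= G L C
step 9: stack=$ C L C L G  input=false $  — expand G ::= ε
step 10: stack=$ C L C L  input=false $  — expand L ::= false
step 11: stack=$ C L C false  input=false $  — match false
step 12: stack=$ C L C  input=$  — expand C ::= ε
step 13: stack=$ C L  input=$  — error: M[L, $] is empty

$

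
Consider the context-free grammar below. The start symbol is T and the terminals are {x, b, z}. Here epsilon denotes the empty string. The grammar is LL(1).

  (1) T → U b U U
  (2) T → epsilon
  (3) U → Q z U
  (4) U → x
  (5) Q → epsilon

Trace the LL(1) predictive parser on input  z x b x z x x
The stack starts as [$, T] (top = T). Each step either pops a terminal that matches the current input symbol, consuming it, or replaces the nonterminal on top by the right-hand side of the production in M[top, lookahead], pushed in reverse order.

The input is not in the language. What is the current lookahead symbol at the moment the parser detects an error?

      Stack          Input            Action
   1  $ T            z x b x z x x $  expand T → U b U U
   2  $ U U b U      z x b x z x x $  expand U → Q z U
   3  $ U U b U z Q  z x b x z x x $  expand Q → epsilon
   4  $ U U b U z    z x b x z x x $  match z
   5  $ U U b U      x b x z x x $    expand U → x
   6  $ U U b x      x b x z x x $    match x
   7  $ U U b        b x z x x $      match b
   8  $ U U          x z x x $        expand U → x
   9  $ U x          x z x x $        match x
  10  $ U            z x x $          expand U → Q z U
  11  $ U z Q        z x x $          expand Q → epsilon
  12  $ U z          z x x $          match z
  13  $ U            x x $            expand U → x
  14  $ x            x x $            match x
  15  $              x $              error: stack empty but input remains

x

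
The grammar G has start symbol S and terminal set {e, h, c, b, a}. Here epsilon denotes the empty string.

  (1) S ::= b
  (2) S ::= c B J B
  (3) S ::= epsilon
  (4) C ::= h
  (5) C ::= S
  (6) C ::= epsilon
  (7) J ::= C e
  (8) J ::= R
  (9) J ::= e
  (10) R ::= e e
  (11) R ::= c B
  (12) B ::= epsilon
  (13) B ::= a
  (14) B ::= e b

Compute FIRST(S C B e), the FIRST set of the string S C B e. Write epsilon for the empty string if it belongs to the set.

FIRST(S): from S::=b we get {b}; from S::=c B J B we get {c}; from S::=epsilon we get {epsilon}. So FIRST(S) = {epsilon, b, c}.
FIRST(R): from R::=e e we get {e}; from R::=c B we get {c}. So FIRST(R) = {c, e}.
FIRST(B): from B::=epsilon we get {epsilon}; from B::=a we get {a}; from B::=e b we get {e}. So FIRST(B) = {epsilon, a, e}.
FIRST(C): from C::=h we get {h}; from C::=S we get {epsilon, b, c}; from C::=epsilon we get {epsilon}. So FIRST(C) = {epsilon, b, c, h}.
FIRST(J): from J::=C e we get {b, c, e, h}; from J::=R we get {c, e}; from J::=e we get {e}. So FIRST(J) = {b, c, e, h}.
FIRST(S C B e): take FIRST of each symbol in turn, carrying on past any symbol whose FIRST contains epsilon; result {a, b, c, e, h}.

{a, b, c, e, h}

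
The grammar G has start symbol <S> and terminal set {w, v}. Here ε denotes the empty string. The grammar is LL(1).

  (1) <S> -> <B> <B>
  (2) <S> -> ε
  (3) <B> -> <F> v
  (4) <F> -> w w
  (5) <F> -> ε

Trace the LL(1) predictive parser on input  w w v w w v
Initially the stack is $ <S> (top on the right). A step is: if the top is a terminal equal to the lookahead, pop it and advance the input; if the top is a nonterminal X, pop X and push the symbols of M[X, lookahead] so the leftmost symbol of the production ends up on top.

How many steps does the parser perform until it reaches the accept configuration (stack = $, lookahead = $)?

      Stack        Input          Action
   1  $ <S>        w w v w w v $  expand <S> -> <B> <B>
   2  $ <B> <B>    w w v w w v $  expand <B> -> <F> v
   3  $ <B> v <F>  w w v w w v $  expand <F> -> w w
   4  $ <B> v w w  w w v w w v $  match w
   5  $ <B> v w    w v w w v $    match w
   6  $ <B> v      v w w v $      match v
   7  $ <B>        w w v $        expand <B> -> <F> v
   8  $ v <F>      w w v $        expand <F> -> w w
   9  $ v w w      w w v $        match w
  10  $ v w        w v $          match w
  11  $ v          v $            match v
Accept reached after 11 steps.

11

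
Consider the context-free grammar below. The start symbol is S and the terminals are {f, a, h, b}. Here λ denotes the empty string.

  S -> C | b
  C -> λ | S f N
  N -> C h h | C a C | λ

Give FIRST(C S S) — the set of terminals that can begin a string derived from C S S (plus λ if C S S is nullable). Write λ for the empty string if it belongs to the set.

{λ, b, f}

FIRST(S): from S->C we get {λ, b, f}; from S->b we get {b}. So FIRST(S) = {λ, b, f}.
FIRST(C): from C->λ we get {λ}; from C->S f N we get {b, f}. So FIRST(C) = {λ, b, f}.
FIRST(N): from N->C h h we get {b, f, h}; from N->C a C we get {a, b, f}; from N->λ we get {λ}. So FIRST(N) = {λ, a, b, f, h}.
FIRST(C S S): take FIRST of each symbol in turn, carrying on past any symbol whose FIRST contains λ; result {λ, b, f}.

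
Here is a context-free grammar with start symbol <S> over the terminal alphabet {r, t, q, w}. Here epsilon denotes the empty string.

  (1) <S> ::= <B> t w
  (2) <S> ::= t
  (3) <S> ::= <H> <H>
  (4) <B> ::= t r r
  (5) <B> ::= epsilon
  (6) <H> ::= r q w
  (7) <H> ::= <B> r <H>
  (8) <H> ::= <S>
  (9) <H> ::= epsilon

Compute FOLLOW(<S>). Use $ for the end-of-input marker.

FIRST(<B>) = {epsilon, t}
FIRST(<S>) = {epsilon, r, t}  (via <B> t w, <H> <H>)
FIRST(<H>) = {epsilon, r, t}  (via <B> r <H>, <S>)
FOLLOW(<S>) includes $ since <S> is the start symbol.
FOLLOW(<B>): in <S>::=<B> t w, <B> is followed by t w with FIRST {t}; in <H>::=<B> r <H>, <B> is followed by r <H> with FIRST {r}. Thus FOLLOW(<B>) = {r, t}.
FOLLOW(<S>): in <H>::=<S>, the suffix after <S> is empty, so FOLLOW(<S>) ⊇ FOLLOW(<H>) = {$, r, t}. Thus FOLLOW(<S>) = {$, r, t}.
FOLLOW(<H>): in <S>::=<H> <H> (occurrence 1), <H> is followed by <H> with FIRST {epsilon, r, t}; in <S>::=<H> <H> (occurrence 1), the suffix after <H> is nullable, so FOLLOW(<H>) ⊇ FOLLOW(<S>) = {$, r, t}; in <S>::=<H> <H> (occurrence 2), the suffix after <H> is empty, so FOLLOW(<H>) ⊇ FOLLOW(<S>) = {$, r, t}; in <H>::=<B> r <H>, the suffix after <H> is empty (adds nothing new). Thus FOLLOW(<H>) = {$, r, t}.

{$, r, t}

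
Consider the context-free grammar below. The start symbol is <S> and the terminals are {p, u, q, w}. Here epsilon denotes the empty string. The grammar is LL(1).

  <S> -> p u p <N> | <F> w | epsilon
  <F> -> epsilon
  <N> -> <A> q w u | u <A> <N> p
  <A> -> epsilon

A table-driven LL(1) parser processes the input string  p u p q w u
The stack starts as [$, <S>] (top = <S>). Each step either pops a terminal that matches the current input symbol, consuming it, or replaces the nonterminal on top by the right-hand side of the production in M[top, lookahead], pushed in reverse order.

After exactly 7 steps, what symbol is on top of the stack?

w

     Stack        Input          Action
  1  $ <S>        p u p q w u $  expand <S> -> p u p <N>
  2  $ <N> p u p  p u p q w u $  match p
  3  $ <N> p u    u p q w u $    match u
  4  $ <N> p      p q w u $      match p
  5  $ <N>        q w u $        expand <N> -> <A> q w u
  6  $ u w q <A>  q w u $        expand <A> -> epsilon
  7  $ u w q      q w u $        match q
Stack after step 7: $ u w (top = w).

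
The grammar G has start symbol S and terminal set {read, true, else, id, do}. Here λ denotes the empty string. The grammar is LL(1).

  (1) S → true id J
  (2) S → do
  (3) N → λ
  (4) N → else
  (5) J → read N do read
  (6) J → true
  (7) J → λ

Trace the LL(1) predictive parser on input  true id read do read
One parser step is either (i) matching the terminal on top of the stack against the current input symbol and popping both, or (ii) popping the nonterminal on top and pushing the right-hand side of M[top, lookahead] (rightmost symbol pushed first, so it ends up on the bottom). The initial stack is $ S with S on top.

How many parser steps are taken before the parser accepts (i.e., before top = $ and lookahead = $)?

     Stack             Input                   Action
  1  $ S               true id read do read $  expand S → true id J
  2  $ J id true       true id read do read $  match true
  3  $ J id            id read do read $       match id
  4  $ J               read do read $          expand J → read N do read
  5  $ read do N read  read do read $          match read
  6  $ read do N       do read $               expand N → λ
  7  $ read do         do read $               match do
  8  $ read            read $                  match read
Accept reached after 8 steps.

8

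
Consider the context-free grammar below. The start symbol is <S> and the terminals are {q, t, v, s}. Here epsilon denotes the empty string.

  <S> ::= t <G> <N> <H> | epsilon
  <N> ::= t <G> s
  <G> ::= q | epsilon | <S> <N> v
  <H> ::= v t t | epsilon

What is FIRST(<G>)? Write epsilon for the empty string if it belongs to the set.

{epsilon, q, t}

FIRST(<S>): from <S>::=t <G> <N> <H> we get {t}; from <S>::=epsilon we get {epsilon}. So FIRST(<S>) = {epsilon, t}.
FIRST(<N>): from <N>::=t <G> s we get {t}. So FIRST(<N>) = {t}.
FIRST(<H>): from <H>::=v t t we get {v}; from <H>::=epsilon we get {epsilon}. So FIRST(<H>) = {epsilon, v}.
FIRST(<G>): from <G>::=q we get {q}; from <G>::=epsilon we get {epsilon}; from <G>::=<S> <N> v we get {t}. So FIRST(<G>) = {epsilon, q, t}.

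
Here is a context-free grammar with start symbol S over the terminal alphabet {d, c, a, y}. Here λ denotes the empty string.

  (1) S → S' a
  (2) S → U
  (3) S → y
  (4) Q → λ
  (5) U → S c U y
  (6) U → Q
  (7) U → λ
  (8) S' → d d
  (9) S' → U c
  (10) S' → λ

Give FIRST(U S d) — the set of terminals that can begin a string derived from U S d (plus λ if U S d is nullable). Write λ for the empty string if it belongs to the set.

{a, c, d, y}

FIRST(Q) = {λ}
FIRST(S) = {λ, a, c, d, y}  (via S' a, U)
FIRST(U) = {λ, a, c, d, y}  (via S c U y, Q)
FIRST(S') = {λ, a, c, d, y}  (via U c)
FIRST(U S d): take FIRST of each symbol in turn, carrying on past any symbol whose FIRST contains λ; result {a, c, d, y}.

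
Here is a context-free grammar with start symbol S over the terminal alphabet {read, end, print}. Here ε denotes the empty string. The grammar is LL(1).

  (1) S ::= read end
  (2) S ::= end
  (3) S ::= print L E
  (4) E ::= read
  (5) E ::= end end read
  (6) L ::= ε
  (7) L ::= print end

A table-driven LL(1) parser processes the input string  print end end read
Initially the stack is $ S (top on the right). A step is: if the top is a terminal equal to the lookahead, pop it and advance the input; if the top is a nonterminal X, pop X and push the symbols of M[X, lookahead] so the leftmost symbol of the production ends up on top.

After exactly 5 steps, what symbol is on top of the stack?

end

     Stack           Input                 Action
  1  $ S             print end end read $  expand S ::= print L E
  2  $ E L print     print end end read $  match print
  3  $ E L           end end read $        expand L ::= ε
  4  $ E             end end read $        expand E ::= end end read
  5  $ read end end  end end read $        match end
Stack after step 5: $ read end (top = end).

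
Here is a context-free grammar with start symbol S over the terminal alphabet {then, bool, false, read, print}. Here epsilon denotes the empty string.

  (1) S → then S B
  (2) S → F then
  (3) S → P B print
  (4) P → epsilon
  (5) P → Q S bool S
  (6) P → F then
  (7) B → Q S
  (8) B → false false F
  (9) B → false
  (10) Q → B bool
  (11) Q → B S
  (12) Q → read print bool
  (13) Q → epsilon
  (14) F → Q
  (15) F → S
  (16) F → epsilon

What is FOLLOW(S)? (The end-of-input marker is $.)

{$, bool, false, print, read, then}

FIRST(S): from S→then S B we get {then}; from S→F then we get {false, read, then}; from S→P B print we get {false, read, then}. So FIRST(S) = {false, read, then}.
FIRST(P): from P→epsilon we get {epsilon}; from P→Q S bool S we get {false, read, then}; from P→F then we get {false, read, then}. So FIRST(P) = {epsilon, false, read, then}.
FIRST(B): from B→Q S we get {false, read, then}; from B→false false F we get {false}; from B→false we get {false}. So FIRST(B) = {false, read, then}.
FIRST(Q): from Q→B bool we get {false, read, then}; from Q→B S we get {false, read, then}; from Q→read print bool we get {read}; from Q→epsilon we get {epsilon}. So FIRST(Q) = {epsilon, false, read, then}.
FIRST(F): from F→Q we get {epsilon, false, read, then}; from F→S we get {false, read, then}; from F→epsilon we get {epsilon}. So FIRST(F) = {epsilon, false, read, then}.
FOLLOW(S) includes $ since S is the start symbol.
FOLLOW(P): in S→P B print, P is followed by B print with FIRST {false, read, then}. Thus FOLLOW(P) = {false, read, then}.
FOLLOW(S): in S→then S B, S is followed by B with FIRST {false, read, then}; in P→Q S bool S (occurrence 1), S is followed by bool S with FIRST {bool}; in P→Q S bool S (occurrence 2), the suffix after S is empty, so FOLLOW(S) ⊇ FOLLOW(P) = {false, read, then}; in B→Q S, the suffix after S is empty, so FOLLOW(S) ⊇ FOLLOW(B) = {$, bool, false, print, read, then}; in Q→B S, the suffix after S is empty, so FOLLOW(S) ⊇ FOLLOW(Q) = {$, bool, false, print, read, then}; in F→S, the suffix after S is empty, so FOLLOW(S) ⊇ FOLLOW(F) = {$, bool, false, print, read, then}. Thus FOLLOW(S) = {$, bool, false, print, read, then}.
FOLLOW(B): in S→then S B, the suffix after B is empty, so FOLLOW(B) ⊇ FOLLOW(S) = {$, bool, false, print, read, then}; in S→P B print, B is followed by print with FIRST {print}; in Q→B bool, B is followed by bool with FIRST {bool}; in Q→B S, B is followed by S with FIRST {false, read, then}. Thus FOLLOW(B) = {$, bool, false, print, read, then}.
FOLLOW(F): in S→F then, F is followed by then with FIRST {then}; in P→F then, F is followed by then with FIRST {then}; in B→false false F, the suffix after F is empty, so FOLLOW(F) ⊇ FOLLOW(B) = {$, bool, false, print, read, then}. Thus FOLLOW(F) = {$, bool, false, print, read, then}.
FOLLOW(Q): in P→Q S bool S, Q is followed by S bool S with FIRST {false, read, then}; in B→Q S, Q is followed by S with FIRST {false, read, then}; in F→Q, the suffix after Q is empty, so FOLLOW(Q) ⊇ FOLLOW(F) = {$, bool, false, print, read, then}. Thus FOLLOW(Q) = {$, bool, false, print, read, then}.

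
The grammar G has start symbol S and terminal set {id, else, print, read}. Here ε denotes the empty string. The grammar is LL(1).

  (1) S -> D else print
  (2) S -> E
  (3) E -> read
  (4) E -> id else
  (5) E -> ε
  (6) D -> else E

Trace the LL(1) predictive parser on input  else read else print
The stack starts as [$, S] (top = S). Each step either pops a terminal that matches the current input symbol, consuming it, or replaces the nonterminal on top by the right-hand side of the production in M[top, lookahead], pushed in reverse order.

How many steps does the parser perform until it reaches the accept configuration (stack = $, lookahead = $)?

step 1: stack=$ S  input=else read else print $  — expand S -> D else print
step 2: stack=$ print else D  input=else read else print $  — expand D -> else E
step 3: stack=$ print else E else  input=else read else print $  — match else
step 4: stack=$ print else E  input=read else print $  — expand E -> read
step 5: stack=$ print else read  input=read else print $  — match read
step 6: stack=$ print else  input=else print $  — match else
step 7: stack=$ print  input=print $  — match print
Accept reached after 7 steps.

7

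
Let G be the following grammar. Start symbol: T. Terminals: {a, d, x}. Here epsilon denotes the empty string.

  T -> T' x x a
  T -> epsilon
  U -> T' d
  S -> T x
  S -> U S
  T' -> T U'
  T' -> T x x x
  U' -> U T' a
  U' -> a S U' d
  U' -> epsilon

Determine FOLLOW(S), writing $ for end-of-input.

{a, d, x}

FIRST(T) = {epsilon, a, d, x}  (via T' x x a)
FIRST(U) = {a, d, x}  (via T' d)
FIRST(S) = {a, d, x}  (via T x, U S)
FIRST(U') = {epsilon, a, d, x}  (via U T' a)
FIRST(T') = {epsilon, a, d, x}  (via T U', T x x x)
FOLLOW(T) includes $ since T is the start symbol.
FOLLOW(U): in S->U S, U is followed by S with FIRST {a, d, x}; in U'->U T' a, U is followed by T' a with FIRST {a, d, x}. Thus FOLLOW(U) = {a, d, x}.
FOLLOW(S): in S->U S, the suffix after S is empty (adds nothing new); in U'->a S U' d, S is followed by U' d with FIRST {a, d, x}. Thus FOLLOW(S) = {a, d, x}.
FOLLOW(T'): in T->T' x x a, T' is followed by x x a with FIRST {x}; in U->T' d, T' is followed by d with FIRST {d}; in U'->U T' a, T' is followed by a with FIRST {a}. Thus FOLLOW(T') = {a, d, x}.
FOLLOW(T): in S->T x, T is followed by x with FIRST {x}; in T'->T U', T is followed by U' with FIRST {epsilon, a, d, x}; in T'->T U', the suffix after T is nullable, so FOLLOW(T) ⊇ FOLLOW(T') = {a, d, x}; in T'->T x x x, T is followed by x x x with FIRST {x}. Thus FOLLOW(T) = {$, a, d, x}.
FOLLOW(U'): in T'->T U', the suffix after U' is empty, so FOLLOW(U') ⊇ FOLLOW(T') = {a, d, x}; in U'->a S U' d, U' is followed by d with FIRST {d}. Thus FOLLOW(U') = {a, d, x}.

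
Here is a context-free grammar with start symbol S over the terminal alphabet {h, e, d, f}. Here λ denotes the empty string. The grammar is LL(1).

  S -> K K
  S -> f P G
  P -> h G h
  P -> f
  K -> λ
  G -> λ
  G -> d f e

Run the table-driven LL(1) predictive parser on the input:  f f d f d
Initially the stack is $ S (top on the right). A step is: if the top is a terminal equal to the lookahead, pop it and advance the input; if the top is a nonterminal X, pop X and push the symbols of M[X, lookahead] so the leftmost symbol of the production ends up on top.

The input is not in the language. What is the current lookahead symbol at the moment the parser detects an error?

d

step 1: stack=$ S  input=f f d f d $  — expand S -> f P G
step 2: stack=$ G P f  input=f f d f d $  — match f
step 3: stack=$ G P  input=f d f d $  — expand P -> f
step 4: stack=$ G f  input=f d f d $  — match f
step 5: stack=$ G  input=d f d $  — expand G -> d f e
step 6: stack=$ e f d  input=d f d $  — match d
step 7: stack=$ e f  input=f d $  — match f
step 8: stack=$ e  input=d $  — error: top is terminal e but lookahead is d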